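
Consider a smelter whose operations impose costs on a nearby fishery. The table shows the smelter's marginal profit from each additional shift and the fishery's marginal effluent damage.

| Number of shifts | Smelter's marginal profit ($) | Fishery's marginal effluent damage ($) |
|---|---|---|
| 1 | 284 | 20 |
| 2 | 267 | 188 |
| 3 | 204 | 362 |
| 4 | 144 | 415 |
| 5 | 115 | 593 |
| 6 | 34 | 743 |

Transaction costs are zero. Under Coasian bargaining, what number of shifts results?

Bargaining reaches the level where marginal profit last exceeds marginal effluent damage.
That holds through level 2 (267 ≥ 188) but not at 3 (204 < 362).

2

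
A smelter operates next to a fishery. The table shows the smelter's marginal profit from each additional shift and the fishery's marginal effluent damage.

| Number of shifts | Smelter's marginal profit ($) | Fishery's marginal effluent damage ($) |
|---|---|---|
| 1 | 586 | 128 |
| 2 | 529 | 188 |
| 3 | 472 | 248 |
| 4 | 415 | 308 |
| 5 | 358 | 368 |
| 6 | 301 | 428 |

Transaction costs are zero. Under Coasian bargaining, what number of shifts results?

Bargaining reaches the level where marginal profit last exceeds marginal effluent damage.
That holds through level 4 (415 ≥ 308) but not at 5 (358 < 368).

4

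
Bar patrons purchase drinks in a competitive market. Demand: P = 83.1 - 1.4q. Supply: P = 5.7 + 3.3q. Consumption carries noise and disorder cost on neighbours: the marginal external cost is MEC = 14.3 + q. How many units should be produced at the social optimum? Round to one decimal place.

q* = 11.1

Social marginal benefit = demand − MEC = 68.8 - 2.4q.
Set SMB = MC: 68.8 - 2.4q = 5.7 + 3.3q → q* = 11.0702.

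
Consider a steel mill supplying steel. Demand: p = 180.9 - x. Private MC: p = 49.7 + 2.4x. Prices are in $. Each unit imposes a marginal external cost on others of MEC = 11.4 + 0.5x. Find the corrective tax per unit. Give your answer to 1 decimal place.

Social marginal cost = private MC + MEC = 61.1 + 2.9x.
Set SMC = demand: 61.1 + 2.9x = 180.9 - x → x* = 30.7179.
The Pigouvian tax equals MEC at x*: 11.4 + 0.5×30.7179 = 26.7590.

tax = $26.8 per unit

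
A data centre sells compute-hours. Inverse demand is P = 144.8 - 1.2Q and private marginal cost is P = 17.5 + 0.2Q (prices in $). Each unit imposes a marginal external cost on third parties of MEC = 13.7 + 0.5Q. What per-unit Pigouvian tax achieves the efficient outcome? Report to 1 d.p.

tax = $43.6 per unit

Social marginal cost = private MC + MEC = 31.2 + 0.7Q.
Set SMC = demand: 31.2 + 0.7Q = 144.8 - 1.2Q → Q* = 59.7895.
The Pigouvian tax equals MEC at Q*: 13.7 + 0.5×59.7895 = 43.5948.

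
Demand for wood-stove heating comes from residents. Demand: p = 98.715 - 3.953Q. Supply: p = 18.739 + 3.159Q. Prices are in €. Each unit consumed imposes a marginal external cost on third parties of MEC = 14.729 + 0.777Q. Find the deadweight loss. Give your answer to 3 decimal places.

Market equilibrium (private): 18.739 + 3.159Q = 98.715 - 3.953Q → Q_m = 11.2452.
Social marginal benefit = demand − MEC = 83.986 - 4.730Q.
Set SMB = MC: 83.986 - 4.730Q = 18.739 + 3.159Q → Q* = 8.2706.
Height of the DWL triangle at Q_m is MC(Q_m) − SMB(Q_m) = MEC(Q_m) = 23.4665.
DWL = ½ × 2.9746 × 23.4665 = 34.9017.

DWL = €34.902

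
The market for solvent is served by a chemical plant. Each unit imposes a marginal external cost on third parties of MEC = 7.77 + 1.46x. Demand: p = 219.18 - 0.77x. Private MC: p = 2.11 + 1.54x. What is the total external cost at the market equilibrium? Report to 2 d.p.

7176.27

Market equilibrium (private): 2.11 + 1.54x = 219.18 - 0.77x → x_m = 93.9697.
Total external cost = ∫₀^{x_m} (7.77 + 1.46x) dx = 7.77×93.9697 + ½×1.46×93.9697² = 7176.2669.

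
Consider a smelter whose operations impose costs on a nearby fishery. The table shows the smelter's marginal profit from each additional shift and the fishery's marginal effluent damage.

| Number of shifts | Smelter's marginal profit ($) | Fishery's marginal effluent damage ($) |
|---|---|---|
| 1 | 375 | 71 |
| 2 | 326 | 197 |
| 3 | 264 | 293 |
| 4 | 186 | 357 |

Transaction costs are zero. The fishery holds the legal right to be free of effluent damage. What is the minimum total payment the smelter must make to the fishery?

$268

Efficient level: marginal profit ≥ marginal effluent damage through level 2, so k* = 2.
With the fishery holding the right, the smelter must at least compensate total damage at k*: 71 + 197 = 268.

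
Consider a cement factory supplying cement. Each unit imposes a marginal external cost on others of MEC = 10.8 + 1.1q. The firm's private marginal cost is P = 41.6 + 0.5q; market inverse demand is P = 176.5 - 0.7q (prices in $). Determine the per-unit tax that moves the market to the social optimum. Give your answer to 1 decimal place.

tax = $70.2 per unit

Social marginal cost = private MC + MEC = 52.4 + 1.6q.
Set SMC = demand: 52.4 + 1.6q = 176.5 - 0.7q → q* = 53.9565.
The Pigouvian tax equals MEC at q*: 10.8 + 1.1×53.9565 = 70.1522.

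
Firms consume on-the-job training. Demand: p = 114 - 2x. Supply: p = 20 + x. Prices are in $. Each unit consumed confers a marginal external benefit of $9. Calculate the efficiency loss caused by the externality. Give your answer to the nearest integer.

DWL = $14

Market equilibrium (private): 20 + x = 114 - 2x → x_m = 31.3333.
Social marginal benefit = demand + MEB = 123 - 2x.
Set SMB = MC: 123 - 2x = 20 + x → x* = 34.3333.
The welfare-loss triangle has base |x_m − x*| and height MEB(x_m) (the vertical gap between SMB and MC is zero at x* and MEB at x_m).
DWL = ½ × 3.0000 × 9.0000 = 13.5000.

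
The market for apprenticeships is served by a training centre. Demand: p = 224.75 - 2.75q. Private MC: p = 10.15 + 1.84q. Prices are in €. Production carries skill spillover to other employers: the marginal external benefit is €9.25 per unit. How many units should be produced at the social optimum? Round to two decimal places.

q* = 48.77

Social marginal cost = private MC − MEB = 0.90 + 1.84q.
Set SMC = demand: 0.90 + 1.84q = 224.75 - 2.75q → q* = 48.7691.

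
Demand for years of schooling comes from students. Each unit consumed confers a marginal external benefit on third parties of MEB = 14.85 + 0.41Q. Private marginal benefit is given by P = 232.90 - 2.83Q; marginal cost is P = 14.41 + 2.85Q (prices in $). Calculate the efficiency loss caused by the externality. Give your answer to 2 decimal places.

DWL = $88.96

Market equilibrium (private): 14.41 + 2.85Q = 232.90 - 2.83Q → Q_m = 38.4665.
Social marginal benefit = demand + MEB = 247.75 - 2.42Q.
Set SMB = MC: 247.75 - 2.42Q = 14.41 + 2.85Q → Q* = 44.2770.
Between Q* and Q_m the wedge SMB − MC runs linearly from 0 to MEB(Q_m), so the loss is a triangle.
DWL = ½ × 5.8105 × 30.6213 = 88.9625.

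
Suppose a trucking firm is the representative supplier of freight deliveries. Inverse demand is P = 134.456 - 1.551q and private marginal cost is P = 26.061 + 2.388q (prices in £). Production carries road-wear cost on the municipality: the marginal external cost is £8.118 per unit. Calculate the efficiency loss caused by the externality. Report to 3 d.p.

DWL = £8.365

Market equilibrium (private): 26.061 + 2.388q = 134.456 - 1.551q → q_m = 27.5184.
Social marginal cost = private MC + MEC = 34.179 + 2.388q.
Set SMC = demand: 34.179 + 2.388q = 134.456 - 1.551q → q* = 25.4575.
Between q* and q_m the wedge SMC − demand runs linearly from 0 to MEC(q_m), so the loss is a triangle.
DWL = ½ × 2.0609 × 8.1180 = 8.3652.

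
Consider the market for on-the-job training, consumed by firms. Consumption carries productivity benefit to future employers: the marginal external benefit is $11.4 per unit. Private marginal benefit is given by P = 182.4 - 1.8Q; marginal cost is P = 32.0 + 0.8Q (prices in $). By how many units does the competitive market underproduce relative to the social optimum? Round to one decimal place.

Market equilibrium (private): 32.0 + 0.8Q = 182.4 - 1.8Q → Q_m = 57.8462.
Social marginal benefit = demand + MEB = 193.8 - 1.8Q.
Set SMB = MC: 193.8 - 1.8Q = 32.0 + 0.8Q → Q* = 62.2308.
Gap = |57.8462 − 62.2308| = 4.3846.

4.4 units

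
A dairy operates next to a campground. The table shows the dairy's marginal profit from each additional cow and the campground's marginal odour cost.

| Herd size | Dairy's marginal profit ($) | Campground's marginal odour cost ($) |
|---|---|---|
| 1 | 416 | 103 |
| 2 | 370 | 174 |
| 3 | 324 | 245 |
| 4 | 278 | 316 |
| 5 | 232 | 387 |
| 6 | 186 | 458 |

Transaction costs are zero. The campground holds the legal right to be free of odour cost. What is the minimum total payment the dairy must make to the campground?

Efficient level: marginal profit ≥ marginal odour cost through level 3, so k* = 3.
With the campground holding the right, the dairy must at least compensate total damage at k*: 103 + 174 + 245 = 522.

$522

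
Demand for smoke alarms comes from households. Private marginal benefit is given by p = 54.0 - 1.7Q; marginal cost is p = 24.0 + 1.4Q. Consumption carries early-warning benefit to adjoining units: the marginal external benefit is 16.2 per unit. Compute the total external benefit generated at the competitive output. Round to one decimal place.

Market equilibrium (private): 24.0 + 1.4Q = 54.0 - 1.7Q → Q_m = 9.6774.
Total external benefit = MEB × Q_m = 16.2 × 9.6774 = 156.7739.

156.8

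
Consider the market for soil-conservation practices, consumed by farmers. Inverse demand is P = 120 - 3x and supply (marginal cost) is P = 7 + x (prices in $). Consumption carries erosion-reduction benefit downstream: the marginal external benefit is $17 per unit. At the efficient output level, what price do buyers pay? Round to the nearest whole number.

Social marginal benefit = demand + MEB = 137 - 3x.
Set SMB = MC: 137 - 3x = 7 + x → x* = 32.5000.
Consumer price on the demand curve at x*: 120 − 3×32.5000 = 22.5000.

P = $23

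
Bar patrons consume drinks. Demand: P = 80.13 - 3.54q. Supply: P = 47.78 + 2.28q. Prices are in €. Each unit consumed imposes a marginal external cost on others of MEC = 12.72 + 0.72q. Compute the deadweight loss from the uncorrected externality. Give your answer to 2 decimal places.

DWL = €21.38

Market equilibrium (private): 47.78 + 2.28q = 80.13 - 3.54q → q_m = 5.5584.
Social marginal benefit = demand − MEC = 67.41 - 4.26q.
Set SMB = MC: 67.41 - 4.26q = 47.78 + 2.28q → q* = 3.0015.
The loss is the area between SMB and MC from q* to q_m; with linear curves that's a triangle of height MEC(q_m).
DWL = ½ × 2.5569 × 16.7221 = 21.3784.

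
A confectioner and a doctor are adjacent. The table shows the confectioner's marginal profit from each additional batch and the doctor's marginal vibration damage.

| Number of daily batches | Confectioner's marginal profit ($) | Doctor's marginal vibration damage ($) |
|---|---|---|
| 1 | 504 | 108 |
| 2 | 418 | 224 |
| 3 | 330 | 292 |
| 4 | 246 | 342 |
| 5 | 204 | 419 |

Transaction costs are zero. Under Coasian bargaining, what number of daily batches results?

Bargaining reaches the level where marginal profit last exceeds marginal vibration damage.
That holds through level 3 (330 ≥ 292) but not at 4 (246 < 342).

3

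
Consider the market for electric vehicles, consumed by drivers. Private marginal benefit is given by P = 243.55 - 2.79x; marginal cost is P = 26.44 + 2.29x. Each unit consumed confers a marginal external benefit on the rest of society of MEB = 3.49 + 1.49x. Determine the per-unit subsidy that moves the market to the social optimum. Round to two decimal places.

Social marginal benefit = demand + MEB = 247.04 - 1.30x.
Set SMB = MC: 247.04 - 1.30x = 26.44 + 2.29x → x* = 61.4485.
The Pigouvian subsidy equals MEB at x*: 3.49 + 1.49×61.4485 = 95.0483.

subsidy = 95.05 per unit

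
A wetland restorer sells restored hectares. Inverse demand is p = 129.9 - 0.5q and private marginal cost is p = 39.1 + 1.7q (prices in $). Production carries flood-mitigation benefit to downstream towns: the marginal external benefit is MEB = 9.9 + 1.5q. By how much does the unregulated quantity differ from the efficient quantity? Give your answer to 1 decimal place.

Market equilibrium (private): 39.1 + 1.7q = 129.9 - 0.5q → q_m = 41.2727.
Social marginal cost = private MC − MEB = 29.2 + 0.2q.
Set SMC = demand: 29.2 + 0.2q = 129.9 - 0.5q → q* = 143.8571.
Gap = |41.2727 − 143.8571| = 102.5844.

102.6 units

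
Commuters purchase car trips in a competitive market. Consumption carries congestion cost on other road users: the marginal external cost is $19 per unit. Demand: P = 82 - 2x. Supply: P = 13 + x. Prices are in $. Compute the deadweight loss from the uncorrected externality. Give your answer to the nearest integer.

Market equilibrium (private): 13 + x = 82 - 2x → x_m = 23.0000.
Social marginal benefit = demand − MEC = 63 - 2x.
Set SMB = MC: 63 - 2x = 13 + x → x* = 16.6667.
Height of the DWL triangle at x_m is MC(x_m) − SMB(x_m) = MEC(x_m) = 19.0000.
DWL = ½ × 6.3333 × 19.0000 = 60.1664.

DWL = $60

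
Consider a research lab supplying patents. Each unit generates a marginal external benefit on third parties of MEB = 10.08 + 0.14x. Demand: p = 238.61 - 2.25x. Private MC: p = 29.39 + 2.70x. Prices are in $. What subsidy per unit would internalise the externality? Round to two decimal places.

Social marginal cost = private MC − MEB = 19.31 + 2.56x.
Set SMC = demand: 19.31 + 2.56x = 238.61 - 2.25x → x* = 45.5925.
The Pigouvian subsidy equals MEB at x*: 10.08 + 0.14×45.5925 = 16.4630.

subsidy = $16.46 per unit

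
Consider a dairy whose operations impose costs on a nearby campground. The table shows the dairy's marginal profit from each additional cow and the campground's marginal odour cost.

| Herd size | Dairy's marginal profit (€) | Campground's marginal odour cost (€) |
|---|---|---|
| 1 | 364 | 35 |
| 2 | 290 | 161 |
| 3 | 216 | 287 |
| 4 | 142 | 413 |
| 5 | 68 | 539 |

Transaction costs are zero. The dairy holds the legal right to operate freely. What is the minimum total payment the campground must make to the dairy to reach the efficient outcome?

Left alone the dairy would choose level 5 (marginal profit stays positive).
Efficient level: k* = 2 (marginal profit ≥ marginal odour cost through 2).
The campground must at least cover the dairy's forgone profit from cutting 5→2: 216 + 142 + 68 = 426.

€426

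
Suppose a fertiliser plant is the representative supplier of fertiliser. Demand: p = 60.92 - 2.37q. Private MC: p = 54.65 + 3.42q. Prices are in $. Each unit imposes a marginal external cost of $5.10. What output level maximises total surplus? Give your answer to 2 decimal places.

Social marginal cost = private MC + MEC = 59.75 + 3.42q.
Set SMC = demand: 59.75 + 3.42q = 60.92 - 2.37q → q* = 0.2021.

q* = 0.20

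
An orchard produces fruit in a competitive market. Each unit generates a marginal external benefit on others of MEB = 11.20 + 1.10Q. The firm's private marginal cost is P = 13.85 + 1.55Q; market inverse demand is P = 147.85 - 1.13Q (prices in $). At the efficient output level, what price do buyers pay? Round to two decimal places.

P = $44.00

Social marginal cost = private MC − MEB = 2.65 + 0.45Q.
Set SMC = demand: 2.65 + 0.45Q = 147.85 - 1.13Q → Q* = 91.8987.
Consumer price on the demand curve at Q*: 147.85 − 1.13×91.8987 = 44.0045.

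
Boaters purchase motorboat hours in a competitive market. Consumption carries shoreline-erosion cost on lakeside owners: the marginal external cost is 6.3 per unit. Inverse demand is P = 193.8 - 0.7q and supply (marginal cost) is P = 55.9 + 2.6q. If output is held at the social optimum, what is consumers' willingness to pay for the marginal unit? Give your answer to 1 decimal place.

Social marginal benefit = demand − MEC = 187.5 - 0.7q.
Set SMB = MC: 187.5 - 0.7q = 55.9 + 2.6q → q* = 39.8788.
Consumer price on the demand curve at q*: 193.8 − 0.7×39.8788 = 165.8848.

P = 165.9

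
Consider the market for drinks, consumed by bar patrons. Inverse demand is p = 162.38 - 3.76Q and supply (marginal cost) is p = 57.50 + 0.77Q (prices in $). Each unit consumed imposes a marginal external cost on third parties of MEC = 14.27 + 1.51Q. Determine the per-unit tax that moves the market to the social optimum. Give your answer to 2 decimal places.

tax = $36.92 per unit

Social marginal benefit = demand − MEC = 148.11 - 5.27Q.
Set SMB = MC: 148.11 - 5.27Q = 57.50 + 0.77Q → Q* = 15.0017.
The Pigouvian tax equals MEC at Q*: 14.27 + 1.51×15.0017 = 36.9226.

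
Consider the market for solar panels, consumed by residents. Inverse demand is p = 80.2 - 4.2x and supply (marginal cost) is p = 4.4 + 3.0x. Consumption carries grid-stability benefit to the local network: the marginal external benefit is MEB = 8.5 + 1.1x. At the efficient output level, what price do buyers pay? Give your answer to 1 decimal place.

P = 22.2

Social marginal benefit = demand + MEB = 88.7 - 3.1x.
Set SMB = MC: 88.7 - 3.1x = 4.4 + 3.0x → x* = 13.8197.
Consumer price on the demand curve at x*: 80.2 − 4.2×13.8197 = 22.1573.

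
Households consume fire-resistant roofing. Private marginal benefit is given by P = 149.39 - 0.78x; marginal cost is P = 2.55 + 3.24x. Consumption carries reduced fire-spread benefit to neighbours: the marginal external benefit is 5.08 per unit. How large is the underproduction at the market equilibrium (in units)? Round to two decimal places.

1.26 units

Market equilibrium (private): 2.55 + 3.24x = 149.39 - 0.78x → x_m = 36.5274.
Social marginal benefit = demand + MEB = 154.47 - 0.78x.
Set SMB = MC: 154.47 - 0.78x = 2.55 + 3.24x → x* = 37.7910.
Gap = |36.5274 − 37.7910| = 1.2636.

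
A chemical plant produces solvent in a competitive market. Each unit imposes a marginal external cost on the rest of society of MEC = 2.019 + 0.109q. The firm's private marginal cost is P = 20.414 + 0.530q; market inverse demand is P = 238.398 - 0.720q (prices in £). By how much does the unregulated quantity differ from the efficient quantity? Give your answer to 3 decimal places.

Market equilibrium (private): 20.414 + 0.530q = 238.398 - 0.720q → q_m = 174.3872.
Social marginal cost = private MC + MEC = 22.433 + 0.639q.
Set SMC = demand: 22.433 + 0.639q = 238.398 - 0.720q → q* = 158.9146.
Gap = |174.3872 − 158.9146| = 15.4726.

15.473 units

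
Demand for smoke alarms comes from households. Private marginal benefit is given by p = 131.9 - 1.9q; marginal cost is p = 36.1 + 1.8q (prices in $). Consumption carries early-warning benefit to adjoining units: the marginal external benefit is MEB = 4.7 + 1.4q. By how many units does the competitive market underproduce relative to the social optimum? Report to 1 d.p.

17.8 units

Market equilibrium (private): 36.1 + 1.8q = 131.9 - 1.9q → q_m = 25.8919.
Social marginal benefit = demand + MEB = 136.6 - 0.5q.
Set SMB = MC: 136.6 - 0.5q = 36.1 + 1.8q → q* = 43.6957.
Gap = |25.8919 − 43.6957| = 17.8038.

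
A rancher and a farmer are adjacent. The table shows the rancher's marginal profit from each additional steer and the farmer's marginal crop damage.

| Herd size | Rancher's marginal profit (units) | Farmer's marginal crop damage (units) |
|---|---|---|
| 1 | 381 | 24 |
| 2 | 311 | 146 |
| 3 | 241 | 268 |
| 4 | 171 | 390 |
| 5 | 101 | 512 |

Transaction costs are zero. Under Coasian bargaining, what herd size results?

2

Bargaining reaches the level where marginal profit last exceeds marginal crop damage.
That holds through level 2 (311 ≥ 146) but not at 3 (241 < 268).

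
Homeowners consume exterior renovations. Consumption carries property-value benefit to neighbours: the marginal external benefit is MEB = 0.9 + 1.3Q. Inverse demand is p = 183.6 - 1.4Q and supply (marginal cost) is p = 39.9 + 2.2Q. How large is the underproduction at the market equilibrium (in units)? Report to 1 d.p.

Market equilibrium (private): 39.9 + 2.2Q = 183.6 - 1.4Q → Q_m = 39.9167.
Social marginal benefit = demand + MEB = 184.5 - 0.1Q.
Set SMB = MC: 184.5 - 0.1Q = 39.9 + 2.2Q → Q* = 62.8696.
Gap = |39.9167 − 62.8696| = 22.9529.

23.0 units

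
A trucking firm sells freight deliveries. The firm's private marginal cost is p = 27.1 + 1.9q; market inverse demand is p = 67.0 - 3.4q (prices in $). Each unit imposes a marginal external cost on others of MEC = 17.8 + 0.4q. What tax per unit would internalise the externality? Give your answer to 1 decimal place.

tax = $19.4 per unit

Social marginal cost = private MC + MEC = 44.9 + 2.3q.
Set SMC = demand: 44.9 + 2.3q = 67.0 - 3.4q → q* = 3.8772.
The Pigouvian tax equals MEC at q*: 17.8 + 0.4×3.8772 = 19.3509.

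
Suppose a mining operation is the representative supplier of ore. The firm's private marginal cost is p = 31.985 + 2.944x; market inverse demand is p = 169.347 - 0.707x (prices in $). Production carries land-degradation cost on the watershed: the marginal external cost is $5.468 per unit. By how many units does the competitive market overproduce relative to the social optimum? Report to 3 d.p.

1.498 units

Market equilibrium (private): 31.985 + 2.944x = 169.347 - 0.707x → x_m = 37.6231.
Social marginal cost = private MC + MEC = 37.453 + 2.944x.
Set SMC = demand: 37.453 + 2.944x = 169.347 - 0.707x → x* = 36.1254.
Gap = |37.6231 − 36.1254| = 1.4977.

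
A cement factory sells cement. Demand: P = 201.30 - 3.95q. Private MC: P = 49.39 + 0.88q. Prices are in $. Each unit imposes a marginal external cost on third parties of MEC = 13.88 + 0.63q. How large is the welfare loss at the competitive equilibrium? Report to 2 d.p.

DWL = $103.97

Market equilibrium (private): 49.39 + 0.88q = 201.30 - 3.95q → q_m = 31.4513.
Social marginal cost = private MC + MEC = 63.27 + 1.51q.
Set SMC = demand: 63.27 + 1.51q = 201.30 - 3.95q → q* = 25.2802.
The loss is the area between SMC and demand from q* to q_m; with linear curves that's a triangle of height MEC(q_m).
DWL = ½ × 6.1711 × 33.6943 = 103.9654.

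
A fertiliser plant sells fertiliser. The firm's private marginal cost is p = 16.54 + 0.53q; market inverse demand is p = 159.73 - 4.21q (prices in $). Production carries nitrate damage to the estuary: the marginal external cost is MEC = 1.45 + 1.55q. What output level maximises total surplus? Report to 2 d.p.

Social marginal cost = private MC + MEC = 17.99 + 2.08q.
Set SMC = demand: 17.99 + 2.08q = 159.73 - 4.21q → q* = 22.5342.

q* = 22.53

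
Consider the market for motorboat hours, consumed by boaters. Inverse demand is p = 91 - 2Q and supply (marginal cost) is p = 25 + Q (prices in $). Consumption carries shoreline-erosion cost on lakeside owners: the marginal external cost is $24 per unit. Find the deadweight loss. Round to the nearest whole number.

Market equilibrium (private): 25 + Q = 91 - 2Q → Q_m = 22.0000.
Social marginal benefit = demand − MEC = 67 - 2Q.
Set SMB = MC: 67 - 2Q = 25 + Q → Q* = 14.0000.
The welfare-loss triangle has base |Q_m − Q*| and height MEC(Q_m) (the vertical gap between SMB and MC is zero at Q* and MEC at Q_m).
DWL = ½ × 8.0000 × 24.0000 = 96.0000.

DWL = $96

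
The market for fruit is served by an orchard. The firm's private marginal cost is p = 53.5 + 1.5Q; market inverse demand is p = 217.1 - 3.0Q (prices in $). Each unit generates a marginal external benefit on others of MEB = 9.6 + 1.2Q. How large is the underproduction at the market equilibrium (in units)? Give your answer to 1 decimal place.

Market equilibrium (private): 53.5 + 1.5Q = 217.1 - 3.0Q → Q_m = 36.3556.
Social marginal cost = private MC − MEB = 43.9 + 0.3Q.
Set SMC = demand: 43.9 + 0.3Q = 217.1 - 3.0Q → Q* = 52.4848.
Gap = |36.3556 − 52.4848| = 16.1292.

16.1 units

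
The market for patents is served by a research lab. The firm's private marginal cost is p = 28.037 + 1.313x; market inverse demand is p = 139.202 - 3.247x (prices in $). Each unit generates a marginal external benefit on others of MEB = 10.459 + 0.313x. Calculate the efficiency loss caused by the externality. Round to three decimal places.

Market equilibrium (private): 28.037 + 1.313x = 139.202 - 3.247x → x_m = 24.3783.
Social marginal cost = private MC − MEB = 17.578 + x.
Set SMC = demand: 17.578 + x = 139.202 - 3.247x → x* = 28.6376.
The loss is the area between SMC and demand from x* to x_m; with linear curves that's a triangle of height MEB(x_m).
DWL = ½ × 4.2593 × 18.0894 = 38.5241.

DWL = $38.524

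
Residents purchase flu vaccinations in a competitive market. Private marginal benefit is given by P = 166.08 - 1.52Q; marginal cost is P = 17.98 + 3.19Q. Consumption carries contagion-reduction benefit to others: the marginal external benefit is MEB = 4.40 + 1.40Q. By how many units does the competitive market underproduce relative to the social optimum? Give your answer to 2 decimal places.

14.63 units

Market equilibrium (private): 17.98 + 3.19Q = 166.08 - 1.52Q → Q_m = 31.4437.
Social marginal benefit = demand + MEB = 170.48 - 0.12Q.
Set SMB = MC: 170.48 - 0.12Q = 17.98 + 3.19Q → Q* = 46.0725.
Gap = |31.4437 − 46.0725| = 14.6288.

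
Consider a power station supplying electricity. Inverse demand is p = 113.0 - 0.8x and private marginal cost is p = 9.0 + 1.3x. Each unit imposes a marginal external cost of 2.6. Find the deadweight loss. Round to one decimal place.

DWL = 1.6

Market equilibrium (private): 9.0 + 1.3x = 113.0 - 0.8x → x_m = 49.5238.
Social marginal cost = private MC + MEC = 11.6 + 1.3x.
Set SMC = demand: 11.6 + 1.3x = 113.0 - 0.8x → x* = 48.2857.
The loss is the area between SMC and demand from x* to x_m; with linear curves that's a triangle of height MEC(x_m).
DWL = ½ × 1.2381 × 2.6000 = 1.6095.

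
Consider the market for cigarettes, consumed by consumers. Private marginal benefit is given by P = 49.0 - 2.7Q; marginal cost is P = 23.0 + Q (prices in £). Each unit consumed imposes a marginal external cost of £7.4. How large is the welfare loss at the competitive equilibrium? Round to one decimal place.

DWL = £7.4

Market equilibrium (private): 23.0 + Q = 49.0 - 2.7Q → Q_m = 7.0270.
Social marginal benefit = demand − MEC = 41.6 - 2.7Q.
Set SMB = MC: 41.6 - 2.7Q = 23.0 + Q → Q* = 5.0270.
Height of the DWL triangle at Q_m is MC(Q_m) − SMB(Q_m) = MEC(Q_m) = 7.4000.
DWL = ½ × 2.0000 × 7.4000 = 7.4000.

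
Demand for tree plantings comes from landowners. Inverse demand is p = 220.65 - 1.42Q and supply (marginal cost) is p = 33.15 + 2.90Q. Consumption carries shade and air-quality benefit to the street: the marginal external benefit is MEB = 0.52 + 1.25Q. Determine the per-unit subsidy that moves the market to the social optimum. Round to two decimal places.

subsidy = 77.08 per unit

Social marginal benefit = demand + MEB = 221.17 - 0.17Q.
Set SMB = MC: 221.17 - 0.17Q = 33.15 + 2.90Q → Q* = 61.2443.
The Pigouvian subsidy equals MEB at Q*: 0.52 + 1.25×61.2443 = 77.0754.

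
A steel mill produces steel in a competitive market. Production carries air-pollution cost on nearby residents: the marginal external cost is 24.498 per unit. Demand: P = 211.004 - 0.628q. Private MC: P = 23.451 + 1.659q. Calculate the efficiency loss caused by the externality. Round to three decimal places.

Market equilibrium (private): 23.451 + 1.659q = 211.004 - 0.628q → q_m = 82.0083.
Social marginal cost = private MC + MEC = 47.949 + 1.659q.
Set SMC = demand: 47.949 + 1.659q = 211.004 - 0.628q → q* = 71.2965.
Between q* and q_m the wedge SMC − demand runs linearly from 0 to MEC(q_m), so the loss is a triangle.
DWL = ½ × 10.7118 × 24.4980 = 131.2088.

DWL = 131.209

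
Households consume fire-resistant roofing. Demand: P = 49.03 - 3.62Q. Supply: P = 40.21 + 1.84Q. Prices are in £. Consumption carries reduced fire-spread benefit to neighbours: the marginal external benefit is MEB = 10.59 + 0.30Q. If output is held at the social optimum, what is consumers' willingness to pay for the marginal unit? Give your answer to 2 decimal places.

P = £35.41

Social marginal benefit = demand + MEB = 59.62 - 3.32Q.
Set SMB = MC: 59.62 - 3.32Q = 40.21 + 1.84Q → Q* = 3.7616.
Consumer price on the demand curve at Q*: 49.03 − 3.62×3.7616 = 35.4130.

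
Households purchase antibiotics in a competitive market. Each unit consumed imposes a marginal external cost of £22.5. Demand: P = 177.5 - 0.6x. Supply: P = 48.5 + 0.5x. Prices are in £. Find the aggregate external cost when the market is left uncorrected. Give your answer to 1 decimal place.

£2638.6

Market equilibrium (private): 48.5 + 0.5x = 177.5 - 0.6x → x_m = 117.2727.
Total external cost = MEC × x_m = 22.5 × 117.2727 = 2638.6358.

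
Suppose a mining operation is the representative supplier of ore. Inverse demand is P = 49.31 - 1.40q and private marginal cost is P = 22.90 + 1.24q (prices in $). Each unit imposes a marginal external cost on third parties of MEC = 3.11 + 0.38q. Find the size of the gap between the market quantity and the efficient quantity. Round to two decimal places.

Market equilibrium (private): 22.90 + 1.24q = 49.31 - 1.40q → q_m = 10.0038.
Social marginal cost = private MC + MEC = 26.01 + 1.62q.
Set SMC = demand: 26.01 + 1.62q = 49.31 - 1.40q → q* = 7.7152.
Gap = |10.0038 − 7.7152| = 2.2886.

2.29 units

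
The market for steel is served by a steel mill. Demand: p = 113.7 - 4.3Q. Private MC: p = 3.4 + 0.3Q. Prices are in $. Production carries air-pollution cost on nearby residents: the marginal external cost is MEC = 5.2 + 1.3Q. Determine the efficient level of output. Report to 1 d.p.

Social marginal cost = private MC + MEC = 8.6 + 1.6Q.
Set SMC = demand: 8.6 + 1.6Q = 113.7 - 4.3Q → Q* = 17.8136.

Q* = 17.8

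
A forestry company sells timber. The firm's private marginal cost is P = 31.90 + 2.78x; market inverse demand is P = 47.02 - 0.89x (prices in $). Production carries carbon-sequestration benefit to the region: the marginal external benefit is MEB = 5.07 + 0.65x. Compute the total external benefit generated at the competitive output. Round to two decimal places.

Market equilibrium (private): 31.90 + 2.78x = 47.02 - 0.89x → x_m = 4.1199.
Total external benefit = ∫₀^{x_m} (5.07 + 0.65x) dx = 5.07×4.1199 + ½×0.65×4.1199² = 26.4043.

$26.40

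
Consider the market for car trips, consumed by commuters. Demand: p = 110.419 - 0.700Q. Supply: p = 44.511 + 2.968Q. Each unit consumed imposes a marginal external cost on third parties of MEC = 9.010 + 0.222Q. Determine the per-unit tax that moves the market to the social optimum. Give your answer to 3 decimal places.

tax = 12.257 per unit

Social marginal benefit = demand − MEC = 101.409 - 0.922Q.
Set SMB = MC: 101.409 - 0.922Q = 44.511 + 2.968Q → Q* = 14.6267.
The Pigouvian tax equals MEC at Q*: 9.010 + 0.222×14.6267 = 12.2571.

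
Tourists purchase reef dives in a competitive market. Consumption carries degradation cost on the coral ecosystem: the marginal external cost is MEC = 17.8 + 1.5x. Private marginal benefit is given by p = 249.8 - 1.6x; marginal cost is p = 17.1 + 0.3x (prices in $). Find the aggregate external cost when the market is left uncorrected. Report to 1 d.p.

Market equilibrium (private): 17.1 + 0.3x = 249.8 - 1.6x → x_m = 122.4737.
Total external cost = ∫₀^{x_m} (17.8 + 1.5x) dx = 17.8×122.4737 + ½×1.5×122.4737² = 13429.8873.

$13429.9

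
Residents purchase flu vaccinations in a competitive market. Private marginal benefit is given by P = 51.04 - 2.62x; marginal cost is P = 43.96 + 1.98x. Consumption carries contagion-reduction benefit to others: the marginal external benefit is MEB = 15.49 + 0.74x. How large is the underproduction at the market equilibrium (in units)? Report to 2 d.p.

Market equilibrium (private): 43.96 + 1.98x = 51.04 - 2.62x → x_m = 1.5391.
Social marginal benefit = demand + MEB = 66.53 - 1.88x.
Set SMB = MC: 66.53 - 1.88x = 43.96 + 1.98x → x* = 5.8472.
Gap = |1.5391 − 5.8472| = 4.3081.

4.31 units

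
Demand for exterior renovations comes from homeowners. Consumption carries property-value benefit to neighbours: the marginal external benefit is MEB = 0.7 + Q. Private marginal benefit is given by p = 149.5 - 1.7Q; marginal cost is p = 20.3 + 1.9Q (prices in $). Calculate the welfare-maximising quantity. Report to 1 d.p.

Social marginal benefit = demand + MEB = 150.2 - 0.7Q.
Set SMB = MC: 150.2 - 0.7Q = 20.3 + 1.9Q → Q* = 49.9615.

Q* = 50.0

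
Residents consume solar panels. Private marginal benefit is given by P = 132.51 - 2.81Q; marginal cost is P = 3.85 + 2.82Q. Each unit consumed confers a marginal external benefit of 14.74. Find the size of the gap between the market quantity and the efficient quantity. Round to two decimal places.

2.62 units

Market equilibrium (private): 3.85 + 2.82Q = 132.51 - 2.81Q → Q_m = 22.8526.
Social marginal benefit = demand + MEB = 147.25 - 2.81Q.
Set SMB = MC: 147.25 - 2.81Q = 3.85 + 2.82Q → Q* = 25.4707.
Gap = |22.8526 − 25.4707| = 2.6181.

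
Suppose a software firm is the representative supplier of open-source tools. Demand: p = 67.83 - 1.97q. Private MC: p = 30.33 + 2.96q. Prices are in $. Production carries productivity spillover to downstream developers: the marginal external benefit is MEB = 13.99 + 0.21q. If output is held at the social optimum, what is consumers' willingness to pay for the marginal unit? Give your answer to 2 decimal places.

Social marginal cost = private MC − MEB = 16.34 + 2.75q.
Set SMC = demand: 16.34 + 2.75q = 67.83 - 1.97q → q* = 10.9089.
Consumer price on the demand curve at q*: 67.83 − 1.97×10.9089 = 46.3395.

P = $46.34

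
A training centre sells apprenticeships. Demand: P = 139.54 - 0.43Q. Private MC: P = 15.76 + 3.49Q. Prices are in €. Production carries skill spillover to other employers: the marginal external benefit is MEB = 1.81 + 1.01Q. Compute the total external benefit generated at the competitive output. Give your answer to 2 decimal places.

Market equilibrium (private): 15.76 + 3.49Q = 139.54 - 0.43Q → Q_m = 31.5765.
Total external benefit = ∫₀^{Q_m} (1.81 + 1.01Q) dQ = 1.81×31.5765 + ½×1.01×31.5765² = 560.6765.

€560.68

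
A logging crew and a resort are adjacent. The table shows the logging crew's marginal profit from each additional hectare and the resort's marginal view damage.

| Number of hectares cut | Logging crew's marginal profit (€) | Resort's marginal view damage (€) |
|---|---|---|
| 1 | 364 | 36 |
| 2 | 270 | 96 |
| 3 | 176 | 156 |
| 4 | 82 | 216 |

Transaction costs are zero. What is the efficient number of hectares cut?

Bargaining reaches the level where marginal profit last exceeds marginal view damage.
That holds through level 3 (176 ≥ 156) but not at 4 (82 < 216).

3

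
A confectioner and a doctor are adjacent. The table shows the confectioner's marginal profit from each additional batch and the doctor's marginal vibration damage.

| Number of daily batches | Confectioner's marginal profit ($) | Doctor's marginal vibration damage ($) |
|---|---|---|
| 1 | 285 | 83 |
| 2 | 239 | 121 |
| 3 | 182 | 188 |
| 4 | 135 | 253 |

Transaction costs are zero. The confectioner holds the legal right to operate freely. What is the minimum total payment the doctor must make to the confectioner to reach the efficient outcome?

$317

Left alone the confectioner would choose level 4 (marginal profit stays positive).
Efficient level: k* = 2 (marginal profit ≥ marginal vibration damage through 2).
The doctor must at least cover the confectioner's forgone profit from cutting 4→2: 182 + 135 = 317.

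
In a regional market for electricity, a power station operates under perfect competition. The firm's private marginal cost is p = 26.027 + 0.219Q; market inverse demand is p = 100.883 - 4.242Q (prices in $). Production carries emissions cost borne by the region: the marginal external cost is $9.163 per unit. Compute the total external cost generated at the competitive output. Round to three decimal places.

$153.756

Market equilibrium (private): 26.027 + 0.219Q = 100.883 - 4.242Q → Q_m = 16.7801.
Total external cost = MEC × Q_m = 9.163 × 16.7801 = 153.7561.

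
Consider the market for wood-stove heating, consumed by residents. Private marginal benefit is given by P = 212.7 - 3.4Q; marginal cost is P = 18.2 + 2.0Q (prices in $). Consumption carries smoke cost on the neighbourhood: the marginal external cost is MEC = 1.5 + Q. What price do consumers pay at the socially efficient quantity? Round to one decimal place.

Social marginal benefit = demand − MEC = 211.2 - 4.4Q.
Set SMB = MC: 211.2 - 4.4Q = 18.2 + 2.0Q → Q* = 30.1563.
Consumer price on the demand curve at Q*: 212.7 − 3.4×30.1563 = 110.1686.

P = $110.2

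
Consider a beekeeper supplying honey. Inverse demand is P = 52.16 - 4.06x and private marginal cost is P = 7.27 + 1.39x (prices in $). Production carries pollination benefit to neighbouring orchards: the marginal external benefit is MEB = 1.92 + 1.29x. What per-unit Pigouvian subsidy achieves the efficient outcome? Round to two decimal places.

subsidy = $16.44 per unit

Social marginal cost = private MC − MEB = 5.35 + 0.10x.
Set SMC = demand: 5.35 + 0.10x = 52.16 - 4.06x → x* = 11.2524.
The Pigouvian subsidy equals MEB at x*: 1.92 + 1.29×11.2524 = 16.4356.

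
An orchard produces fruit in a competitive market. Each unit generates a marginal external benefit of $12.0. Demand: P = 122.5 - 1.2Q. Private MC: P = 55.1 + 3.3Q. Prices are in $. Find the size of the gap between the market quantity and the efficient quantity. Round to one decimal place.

2.7 units

Market equilibrium (private): 55.1 + 3.3Q = 122.5 - 1.2Q → Q_m = 14.9778.
Social marginal cost = private MC − MEB = 43.1 + 3.3Q.
Set SMC = demand: 43.1 + 3.3Q = 122.5 - 1.2Q → Q* = 17.6444.
Gap = |14.9778 − 17.6444| = 2.6666.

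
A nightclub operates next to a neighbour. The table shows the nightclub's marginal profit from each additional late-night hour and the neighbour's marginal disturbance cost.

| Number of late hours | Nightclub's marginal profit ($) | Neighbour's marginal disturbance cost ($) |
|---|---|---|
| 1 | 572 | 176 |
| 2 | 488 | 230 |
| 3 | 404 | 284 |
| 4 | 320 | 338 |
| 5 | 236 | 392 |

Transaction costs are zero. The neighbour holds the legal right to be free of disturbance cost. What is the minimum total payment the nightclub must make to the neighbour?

Efficient level: marginal profit ≥ marginal disturbance cost through level 3, so k* = 3.
With the neighbour holding the right, the nightclub must at least compensate total damage at k*: 176 + 230 + 284 = 690.

$690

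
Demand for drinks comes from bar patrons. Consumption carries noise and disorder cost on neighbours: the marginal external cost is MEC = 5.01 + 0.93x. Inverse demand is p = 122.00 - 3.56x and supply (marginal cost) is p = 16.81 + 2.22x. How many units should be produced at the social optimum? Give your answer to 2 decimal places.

Social marginal benefit = demand − MEC = 116.99 - 4.49x.
Set SMB = MC: 116.99 - 4.49x = 16.81 + 2.22x → x* = 14.9300.

x* = 14.93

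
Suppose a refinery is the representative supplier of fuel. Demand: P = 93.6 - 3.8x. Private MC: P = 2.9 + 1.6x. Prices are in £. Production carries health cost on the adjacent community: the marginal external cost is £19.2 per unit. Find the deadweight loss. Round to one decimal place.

Market equilibrium (private): 2.9 + 1.6x = 93.6 - 3.8x → x_m = 16.7963.
Social marginal cost = private MC + MEC = 22.1 + 1.6x.
Set SMC = demand: 22.1 + 1.6x = 93.6 - 3.8x → x* = 13.2407.
The loss is the area between SMC and demand from x* to x_m; with linear curves that's a triangle of height MEC(x_m).
DWL = ½ × 3.5556 × 19.2000 = 34.1338.

DWL = £34.1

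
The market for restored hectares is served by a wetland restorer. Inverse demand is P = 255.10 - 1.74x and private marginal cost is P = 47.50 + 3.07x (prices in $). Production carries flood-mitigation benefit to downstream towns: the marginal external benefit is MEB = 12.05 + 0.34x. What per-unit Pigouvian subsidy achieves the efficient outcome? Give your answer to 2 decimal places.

Social marginal cost = private MC − MEB = 35.45 + 2.73x.
Set SMC = demand: 35.45 + 2.73x = 255.10 - 1.74x → x* = 49.1387.
The Pigouvian subsidy equals MEB at x*: 12.05 + 0.34×49.1387 = 28.7572.

subsidy = $28.76 per unit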